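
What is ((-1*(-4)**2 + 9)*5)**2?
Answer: 1225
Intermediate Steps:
((-1*(-4)**2 + 9)*5)**2 = ((-1*16 + 9)*5)**2 = ((-16 + 9)*5)**2 = (-7*5)**2 = (-35)**2 = 1225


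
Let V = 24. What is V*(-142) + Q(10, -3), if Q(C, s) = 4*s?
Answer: -3420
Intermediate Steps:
V*(-142) + Q(10, -3) = 24*(-142) + 4*(-3) = -3408 - 12 = -3420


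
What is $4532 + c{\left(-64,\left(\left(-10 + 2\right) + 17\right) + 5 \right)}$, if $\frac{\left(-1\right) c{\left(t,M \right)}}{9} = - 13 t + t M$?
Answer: $5108$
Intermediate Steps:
$c{\left(t,M \right)} = 117 t - 9 M t$ ($c{\left(t,M \right)} = - 9 \left(- 13 t + t M\right) = - 9 \left(- 13 t + M t\right) = 117 t - 9 M t$)
$4532 + c{\left(-64,\left(\left(-10 + 2\right) + 17\right) + 5 \right)} = 4532 + 9 \left(-64\right) \left(13 - \left(\left(\left(-10 + 2\right) + 17\right) + 5\right)\right) = 4532 + 9 \left(-64\right) \left(13 - \left(\left(-8 + 17\right) + 5\right)\right) = 4532 + 9 \left(-64\right) \left(13 - \left(9 + 5\right)\right) = 4532 + 9 \left(-64\right) \left(13 - 14\right) = 4532 + 9 \left(-64\right) \left(-1\right) = 4532 + 576 = 5108$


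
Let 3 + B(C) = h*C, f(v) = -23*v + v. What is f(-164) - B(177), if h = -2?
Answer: 3965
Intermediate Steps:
f(v) = -22*v
B(C) = -3 - 2*C
f(-164) - B(177) = -22*(-164) - (-3 - 2*177) = 3608 - (-3 - 354) = 3608 - 1*(-357) = 3608 + 357 = 3965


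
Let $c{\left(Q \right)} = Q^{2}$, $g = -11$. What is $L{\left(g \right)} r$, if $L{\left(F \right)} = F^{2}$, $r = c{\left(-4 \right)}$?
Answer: $1936$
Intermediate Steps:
$r = 16$ ($r = \left(-4\right)^{2} = 16$)
$L{\left(g \right)} r = \left(-11\right)^{2} \cdot 16 = 121 \cdot 16 = 1936$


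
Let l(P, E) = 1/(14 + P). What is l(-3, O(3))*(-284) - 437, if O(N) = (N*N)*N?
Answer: -5091/11 ≈ -462.82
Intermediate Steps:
O(N) = N³ (O(N) = N²*N = N³)
l(-3, O(3))*(-284) - 437 = -284/(14 - 3) - 437 = -284/11 - 437 = -5091/11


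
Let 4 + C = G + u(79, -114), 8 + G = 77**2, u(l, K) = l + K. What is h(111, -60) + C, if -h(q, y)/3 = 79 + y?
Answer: 5825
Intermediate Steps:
h(q, y) = -237 - 3*y (h(q, y) = -3*(79 + y) = -237 - 3*y)
u(l, K) = K + l
G = 5921 (G = -8 + 77**2 = -8 + 5929 = 5921)
C = 5882 (C = -4 + (5921 + (-114 + 79)) = -4 + (5921 - 35) = -4 + 5886 = 5882)
h(111, -60) + C = (-237 - 3*(-60)) + 5882 = (-237 + 180) + 5882 = -57 + 5882 = 5825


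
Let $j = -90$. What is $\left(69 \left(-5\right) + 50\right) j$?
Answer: $26550$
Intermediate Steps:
$\left(69 \left(-5\right) + 50\right) j = \left(69 \left(-5\right) + 50\right) \left(-90\right) = \left(-345 + 50\right) \left(-90\right) = \left(-295\right) \left(-90\right) = 26550$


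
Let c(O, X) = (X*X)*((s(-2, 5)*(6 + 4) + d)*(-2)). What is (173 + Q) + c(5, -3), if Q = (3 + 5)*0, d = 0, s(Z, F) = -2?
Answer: 533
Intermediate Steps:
c(O, X) = 40*X² (c(O, X) = (X*X)*((-2*(6 + 4) + 0)*(-2)) = X²*((-2*10 + 0)*(-2)) = X²*((-20 + 0)*(-2)) = X²*(-20*(-2)) = X²*40 = 40*X²)
Q = 0 (Q = 8*0 = 0)
(173 + Q) + c(5, -3) = (173 + 0) + 40*(-3)² = 173 + 40*9 = 173 + 360 = 533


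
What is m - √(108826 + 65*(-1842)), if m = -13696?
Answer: -13696 - 2*I*√2726 ≈ -13696.0 - 104.42*I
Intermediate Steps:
m - √(108826 + 65*(-1842)) = -13696 - √(108826 + 65*(-1842)) = -13696 - √(108826 - 119730) = -13696 - √(-10904) = -13696 - 2*I*√2726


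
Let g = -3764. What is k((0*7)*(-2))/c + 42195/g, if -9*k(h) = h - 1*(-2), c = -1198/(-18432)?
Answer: -32983477/2254636 ≈ -14.629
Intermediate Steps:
c = 599/9216 (c = -1198*(-1/18432) = 599/9216 ≈ 0.064996)
k(h) = -2/9 - h/9 (k(h) = -(h - 1*(-2))/9 = -(h + 2)/9 = -(2 + h)/9 = -2/9 - h/9)
k((0*7)*(-2))/c + 42195/g = (-2/9 - 0*7*(-2)/9)/(599/9216) + 42195/(-3764) = (-2/9 - 0*(-2))*(9216/599) + 42195*(-1/3764) = (-2/9 - ⅑*0)*(9216/599) - 42195/3764 = (-2/9 + 0)*(9216/599) - 42195/3764 = -2/9*9216/599 - 42195/3764 = -2048/599 - 42195/3764 = -32983477/2254636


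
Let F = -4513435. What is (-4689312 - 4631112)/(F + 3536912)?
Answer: 9320424/976523 ≈ 9.5445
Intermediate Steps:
(-4689312 - 4631112)/(F + 3536912) = (-4689312 - 4631112)/(-4513435 + 3536912) = -9320424/(-976523) = -9320424*(-1/976523) = 9320424/976523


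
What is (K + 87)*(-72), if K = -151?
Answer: 4608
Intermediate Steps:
(K + 87)*(-72) = (-151 + 87)*(-72) = -64*(-72) = 4608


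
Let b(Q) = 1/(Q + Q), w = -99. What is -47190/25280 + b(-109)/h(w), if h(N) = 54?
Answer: -13888649/7439904 ≈ -1.8668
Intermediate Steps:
b(Q) = 1/(2*Q)
-47190/25280 + b(-109)/h(w) = -47190/25280 + ((½)/(-109))/54 = -47190*1/25280 + ((½)*(-1/109))*(1/54) = -4719/2528 - 1/218*1/54 = -4719/2528 - 1/11772 = -13888649/7439904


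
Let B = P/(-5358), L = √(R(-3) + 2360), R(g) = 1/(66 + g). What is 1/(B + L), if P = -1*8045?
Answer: -100578590/157936334967 + 3189796*√1040767/157936334967 ≈ 0.019967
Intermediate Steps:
P = -8045
L = √1040767/21 (L = √(1/(66 - 3) + 2360) = √(1/63 + 2360) = √(148681/63) = √1040767/21 ≈ 48.580)
B = 8045/5358 (B = -8045/(-5358) = -8045*(-1/5358) = 8045/5358 ≈ 1.5015)
1/(B + L) = 1/(8045/5358 + √1040767/21)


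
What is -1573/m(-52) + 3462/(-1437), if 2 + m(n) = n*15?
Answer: -148961/374578 ≈ -0.39768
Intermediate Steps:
m(n) = -2 + 15*n (m(n) = -2 + n*15 = -2 + 15*n)
-1573/m(-52) + 3462/(-1437) = -1573/(-2 + 15*(-52)) + 3462/(-1437) = -1573/(-2 - 780) + 3462*(-1/1437) = -1573/(-782) - 1154/479 = -1573*(-1/782) - 1154/479 = 1573/782 - 1154/479 = -148961/374578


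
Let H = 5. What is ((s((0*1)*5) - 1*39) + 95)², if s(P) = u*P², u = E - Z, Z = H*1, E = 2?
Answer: 3136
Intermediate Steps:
Z = 5 (Z = 5*1 = 5)
u = -3 (u = 2 - 1*5 = 2 - 5 = -3)
s(P) = -3*P²
((s((0*1)*5) - 1*39) + 95)² = ((-3*((0*1)*5)² - 1*39) + 95)² = ((-3*(0*5)² - 39) + 95)² = ((-3*0² - 39) + 95)² = ((-3*0 - 39) + 95)² = ((0 - 39) + 95)² = (-39 + 95)² = 56² = 3136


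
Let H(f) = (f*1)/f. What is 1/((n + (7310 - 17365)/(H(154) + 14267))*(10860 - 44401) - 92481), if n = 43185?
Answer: -14268/20667724900933 ≈ -6.9035e-10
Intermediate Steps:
H(f) = 1 (H(f) = f/f = 1)
1/((n + (7310 - 17365)/(H(154) + 14267))*(10860 - 44401) - 92481) = 1/((43185 + (7310 - 17365)/(1 + 14267))*(10860 - 44401) - 92481) = 1/((43185 - 10055/14268)*(-33541) - 92481) = 1/((616153525/14268)*(-33541) - 92481) = 1/(-20666405382025/14268 - 92481) = 1/(-20667724900933/14268) = -14268/20667724900933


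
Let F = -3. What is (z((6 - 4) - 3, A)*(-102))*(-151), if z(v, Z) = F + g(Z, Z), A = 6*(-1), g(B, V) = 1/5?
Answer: -215628/5 ≈ -43126.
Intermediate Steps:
g(B, V) = ⅕
A = -6
z(v, Z) = -14/5 (z(v, Z) = -3 + ⅕ = -14/5)
(z((6 - 4) - 3, A)*(-102))*(-151) = -14/5*(-102)*(-151) = (1428/5)*(-151) = -215628/5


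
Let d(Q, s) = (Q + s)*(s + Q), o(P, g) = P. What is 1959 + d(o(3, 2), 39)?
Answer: 3723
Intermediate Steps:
d(Q, s) = (Q + s)² (d(Q, s) = (Q + s)*(Q + s) = (Q + s)²)
1959 + d(o(3, 2), 39) = 1959 + (3 + 39)² = 1959 + 42² = 1959 + 1764 = 3723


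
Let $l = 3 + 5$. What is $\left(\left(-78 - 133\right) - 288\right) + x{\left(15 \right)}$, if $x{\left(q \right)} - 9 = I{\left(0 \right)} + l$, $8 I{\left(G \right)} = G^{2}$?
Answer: $-482$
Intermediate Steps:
$l = 8$
$I{\left(G \right)} = \frac{G^{2}}{8}$
$x{\left(q \right)} = 17$ ($x{\left(q \right)} = 9 + \left(\frac{0^{2}}{8} + 8\right) = 9 + \left(\frac{1}{8} \cdot 0 + 8\right) = 9 + \left(0 + 8\right) = 9 + 8 = 17$)
$\left(\left(-78 - 133\right) - 288\right) + x{\left(15 \right)} = \left(\left(-78 - 133\right) - 288\right) + 17 = \left(-211 - 288\right) + 17 = -499 + 17 = -482$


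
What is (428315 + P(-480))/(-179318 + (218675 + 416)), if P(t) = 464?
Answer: 428779/39773 ≈ 10.781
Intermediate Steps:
(428315 + P(-480))/(-179318 + (218675 + 416)) = (428315 + 464)/(-179318 + (218675 + 416)) = 428779/(-179318 + 219091) = 428779/39773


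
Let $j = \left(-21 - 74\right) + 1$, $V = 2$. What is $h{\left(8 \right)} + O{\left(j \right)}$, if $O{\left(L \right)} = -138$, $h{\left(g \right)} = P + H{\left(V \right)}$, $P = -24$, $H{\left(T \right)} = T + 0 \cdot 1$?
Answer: $-160$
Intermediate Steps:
$H{\left(T \right)} = T$ ($H{\left(T \right)} = T + 0 = T$)
$h{\left(g \right)} = -22$ ($h{\left(g \right)} = -24 + 2 = -22$)
$j = -94$ ($j = -95 + 1 = -94$)
$h{\left(8 \right)} + O{\left(j \right)} = -22 - 138 = -160$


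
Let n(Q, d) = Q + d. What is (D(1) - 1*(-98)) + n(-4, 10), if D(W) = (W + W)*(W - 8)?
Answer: 90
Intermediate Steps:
D(W) = 2*W*(-8 + W) (D(W) = (2*W)*(-8 + W) = 2*W*(-8 + W))
(D(1) - 1*(-98)) + n(-4, 10) = (2*1*(-8 + 1) - 1*(-98)) + (-4 + 10) = (2*1*(-7) + 98) + 6 = (-14 + 98) + 6 = 84 + 6 = 90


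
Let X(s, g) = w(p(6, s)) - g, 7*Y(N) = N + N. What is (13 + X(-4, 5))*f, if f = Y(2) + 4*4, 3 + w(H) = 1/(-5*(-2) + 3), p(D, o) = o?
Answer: 7656/91 ≈ 84.132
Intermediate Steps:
w(H) = -38/13 (w(H) = -3 + 1/(-5*(-2) + 3) = -3 + 1/(10 + 3) = -3 + 1/13 = -38/13)
Y(N) = 2*N/7 (Y(N) = (N + N)/7 = (2*N)/7 = 2*N/7)
f = 116/7 (f = (2/7)*2 + 4*4 = 4/7 + 16 = 116/7 ≈ 16.571)
X(s, g) = -38/13 - g
(13 + X(-4, 5))*f = (13 + (-38/13 - 1*5))*(116/7) = (13 + (-38/13 - 5))*(116/7) = (13 - 103/13)*(116/7) = (66/13)*(116/7) = 7656/91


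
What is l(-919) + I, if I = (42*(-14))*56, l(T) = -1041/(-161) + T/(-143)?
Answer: -757804522/23023 ≈ -32915.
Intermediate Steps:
l(T) = 1041/161 - T/143 (l(T) = -1041*(-1/161) + T*(-1/143) = 1041/161 - T/143)
I = -32928 (I = -588*56 = -32928)
l(-919) + I = (1041/161 - 1/143*(-919)) - 32928 = (1041/161 + 919/143) - 32928 = 296822/23023 - 32928 = -757804522/23023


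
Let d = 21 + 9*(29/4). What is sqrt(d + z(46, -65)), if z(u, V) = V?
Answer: sqrt(85)/2 ≈ 4.6098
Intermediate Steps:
d = 345/4 (d = 21 + 9*(29*(1/4)) = 21 + 9*(29/4) = 21 + 261/4 = 345/4 ≈ 86.250)
sqrt(d + z(46, -65)) = sqrt(345/4 - 65) = sqrt(85/4) = sqrt(85)/2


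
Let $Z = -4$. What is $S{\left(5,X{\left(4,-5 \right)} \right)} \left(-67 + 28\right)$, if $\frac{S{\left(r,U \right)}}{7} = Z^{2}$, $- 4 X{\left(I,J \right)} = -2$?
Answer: $-4368$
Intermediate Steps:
$X{\left(I,J \right)} = \frac{1}{2}$ ($X{\left(I,J \right)} = \left(- \frac{1}{4}\right) \left(-2\right) = \frac{1}{2}$)
$S{\left(r,U \right)} = 112$ ($S{\left(r,U \right)} = 7 \left(-4\right)^{2} = 7 \cdot 16 = 112$)
$S{\left(5,X{\left(4,-5 \right)} \right)} \left(-67 + 28\right) = 112 \left(-67 + 28\right) = 112 \left(-39\right) = -4368$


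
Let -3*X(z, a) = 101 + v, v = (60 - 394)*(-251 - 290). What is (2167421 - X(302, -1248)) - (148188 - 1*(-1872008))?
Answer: 207490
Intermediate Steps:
v = 180694 (v = -334*(-541) = 180694)
X(z, a) = -60265 (X(z, a) = -(101 + 180694)/3 = -⅓*180795 = -60265)
(2167421 - X(302, -1248)) - (148188 - 1*(-1872008)) = (2167421 - 1*(-60265)) - (148188 - 1*(-1872008)) = (2167421 + 60265) - (148188 + 1872008) = 2227686 - 1*2020196 = 2227686 - 2020196 = 207490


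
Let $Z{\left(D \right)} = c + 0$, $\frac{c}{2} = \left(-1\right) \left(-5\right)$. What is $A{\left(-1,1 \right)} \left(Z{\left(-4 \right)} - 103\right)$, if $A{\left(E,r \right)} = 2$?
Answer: $-186$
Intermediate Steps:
$c = 10$ ($c = 2 \left(\left(-1\right) \left(-5\right)\right) = 2 \cdot 5 = 10$)
$Z{\left(D \right)} = 10$ ($Z{\left(D \right)} = 10 + 0 = 10$)
$A{\left(-1,1 \right)} \left(Z{\left(-4 \right)} - 103\right) = 2 \left(10 - 103\right) = 2 \left(-93\right) = -186$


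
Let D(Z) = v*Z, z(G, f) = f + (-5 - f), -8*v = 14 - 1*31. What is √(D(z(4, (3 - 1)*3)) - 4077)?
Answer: I*√65402/4 ≈ 63.935*I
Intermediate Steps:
v = 17/8 (v = -(14 - 1*31)/8 = -(14 - 31)/8 = -⅛*(-17) = 17/8 ≈ 2.1250)
z(G, f) = -5
D(Z) = 17*Z/8
√(D(z(4, (3 - 1)*3)) - 4077) = √((17/8)*(-5) - 4077) = √(-85/8 - 4077) = √(-32701/8) = I*√65402/4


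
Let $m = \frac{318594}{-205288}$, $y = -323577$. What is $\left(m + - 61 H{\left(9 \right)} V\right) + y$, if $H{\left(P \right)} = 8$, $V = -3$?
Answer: $- \frac{33063126069}{102644} \approx -3.2211 \cdot 10^{5}$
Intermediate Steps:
$m = - \frac{159297}{102644}$ ($m = 318594 \left(- \frac{1}{205288}\right) = - \frac{159297}{102644} \approx -1.5519$)
$\left(m + - 61 H{\left(9 \right)} V\right) + y = \left(- \frac{159297}{102644} + \left(-61\right) 8 \left(-3\right)\right) - 323577 = \left(- \frac{159297}{102644} - -1464\right) - 323577 = \left(- \frac{159297}{102644} + 1464\right) - 323577 = \frac{150111519}{102644} - 323577 = - \frac{33063126069}{102644}$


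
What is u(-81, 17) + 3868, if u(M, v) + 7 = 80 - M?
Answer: 4022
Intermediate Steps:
u(M, v) = 73 - M (u(M, v) = -7 + (80 - M) = 73 - M)
u(-81, 17) + 3868 = (73 - 1*(-81)) + 3868 = (73 + 81) + 3868 = 154 + 3868 = 4022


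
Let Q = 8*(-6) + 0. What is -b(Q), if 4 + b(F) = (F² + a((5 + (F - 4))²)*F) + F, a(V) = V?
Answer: 103780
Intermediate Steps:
Q = -48 (Q = -48 + 0 = -48)
b(F) = -4 + F + F² + F*(1 + F)² (b(F) = -4 + ((F² + (5 + (F - 4))²*F) + F) = -4 + ((F² + (5 + (-4 + F))²*F) + F) = -4 + ((F² + (1 + F)²*F) + F) = -4 + ((F² + F*(1 + F)²) + F) = -4 + (F + F² + F*(1 + F)²) = -4 + F + F² + F*(1 + F)²)
-b(Q) = -(-4 - 48 + (-48)² - 48*(1 - 48)²) = -(-4 - 48 + 2304 - 48*(-47)²) = -(-4 - 48 + 2304 - 48*2209) = -(-4 - 48 + 2304 - 106032) = -1*(-103780) = 103780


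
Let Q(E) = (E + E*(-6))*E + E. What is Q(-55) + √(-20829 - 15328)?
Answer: -15180 + I*√36157 ≈ -15180.0 + 190.15*I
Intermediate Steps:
Q(E) = E - 5*E² (Q(E) = (E - 6*E)*E + E = (-5*E)*E + E = -5*E² + E = E - 5*E²)
Q(-55) + √(-20829 - 15328) = -55*(1 - 5*(-55)) + √(-20829 - 15328) = -55*(1 + 275) + √(-36157) = -55*276 + I*√36157 = -15180 + I*√36157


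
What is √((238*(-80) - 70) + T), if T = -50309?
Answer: I*√69419 ≈ 263.47*I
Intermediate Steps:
√((238*(-80) - 70) + T) = √((238*(-80) - 70) - 50309) = √((-19040 - 70) - 50309) = √(-19110 - 50309) = √(-69419) = I*√69419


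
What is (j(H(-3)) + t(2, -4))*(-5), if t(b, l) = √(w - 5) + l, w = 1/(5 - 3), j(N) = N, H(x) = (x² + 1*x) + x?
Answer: 5 - 15*I*√2/2 ≈ 5.0 - 10.607*I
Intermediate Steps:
H(x) = x² + 2*x (H(x) = (x² + x) + x = (x + x²) + x = x² + 2*x)
w = ½ (w = 1/2 = ½ ≈ 0.50000)
t(b, l) = l + 3*I*√2/2 (t(b, l) = √(½ - 5) + l = √(-9/2) + l = 3*I*√2/2 + l = l + 3*I*√2/2)
(j(H(-3)) + t(2, -4))*(-5) = (-3*(2 - 3) + (-4 + 3*I*√2/2))*(-5) = (-3*(-1) + (-4 + 3*I*√2/2))*(-5) = (3 + (-4 + 3*I*√2/2))*(-5) = (-1 + 3*I*√2/2)*(-5) = 5 - 15*I*√2/2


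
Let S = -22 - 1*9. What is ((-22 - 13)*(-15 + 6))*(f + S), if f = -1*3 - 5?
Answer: -12285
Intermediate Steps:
S = -31 (S = -22 - 9 = -31)
f = -8 (f = -3 - 5 = -8)
((-22 - 13)*(-15 + 6))*(f + S) = ((-22 - 13)*(-15 + 6))*(-8 - 31) = -35*(-9)*(-39) = 315*(-39) = -12285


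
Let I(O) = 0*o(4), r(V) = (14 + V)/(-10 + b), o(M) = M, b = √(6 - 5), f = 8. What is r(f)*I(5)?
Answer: 0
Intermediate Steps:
b = 1 (b = √1 = 1)
r(V) = -14/9 - V/9 (r(V) = (14 + V)/(-10 + 1) = (14 + V)/(-9) = (14 + V)*(-⅑) = -14/9 - V/9)
I(O) = 0 (I(O) = 0*4 = 0)
r(f)*I(5) = (-14/9 - ⅑*8)*0 = (-14/9 - 8/9)*0 = -22/9*0 = 0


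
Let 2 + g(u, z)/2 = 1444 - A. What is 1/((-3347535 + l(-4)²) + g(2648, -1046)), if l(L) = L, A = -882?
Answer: -1/3342871 ≈ -2.9914e-7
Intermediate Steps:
g(u, z) = 4648 (g(u, z) = -4 + 2*(1444 - 1*(-882)) = -4 + 2*(1444 + 882) = -4 + 2*2326 = -4 + 4652 = 4648)
1/((-3347535 + l(-4)²) + g(2648, -1046)) = 1/((-3347535 + (-4)²) + 4648) = 1/((-3347535 + 16) + 4648) = 1/(-3347519 + 4648) = 1/(-3342871) = -1/3342871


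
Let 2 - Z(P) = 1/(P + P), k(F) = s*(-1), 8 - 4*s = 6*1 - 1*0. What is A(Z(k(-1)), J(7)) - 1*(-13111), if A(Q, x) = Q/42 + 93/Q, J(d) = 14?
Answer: 183989/14 ≈ 13142.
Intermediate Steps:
s = ½ (s = 2 - (6*1 - 1*0)/4 = 2 - (6 + 0)/4 = 2 - ¼*6 = 2 - 3/2 = ½ ≈ 0.50000)
k(F) = -½ (k(F) = (½)*(-1) = -½)
Z(P) = 2 - 1/(2*P) (Z(P) = 2 - 1/(P + P) = 2 - 1/(2*P))
A(Q, x) = 93/Q + Q/42 (A(Q, x) = Q*(1/42) + 93/Q = Q/42 + 93/Q = 93/Q + Q/42)
A(Z(k(-1)), J(7)) - 1*(-13111) = (93/(2 - 1/(2*(-½))) + (2 - 1/(2*(-½)))/42) - 1*(-13111) = (93/(2 - ½*(-2)) + (2 - ½*(-2))/42) + 13111 = (93/(2 + 1) + (2 + 1)/42) + 13111 = (93/3 + (1/42)*3) + 13111 = (93*(⅓) + 1/14) + 13111 = (31 + 1/14) + 13111 = 435/14 + 13111 = 183989/14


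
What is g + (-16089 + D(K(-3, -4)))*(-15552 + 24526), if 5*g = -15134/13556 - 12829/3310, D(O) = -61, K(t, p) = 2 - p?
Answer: -4064416129147933/28043975 ≈ -1.4493e+8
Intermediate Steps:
g = -28000433/28043975 (g = (-15134/13556 - 12829/3310)/5 = (-15134*1/13556 - 12829*1/3310)/5 = (-7567/6778 - 12829/3310)/5 = (⅕)*(-28000433/5608795) = -28000433/28043975 ≈ -0.99845)
g + (-16089 + D(K(-3, -4)))*(-15552 + 24526) = -28000433/28043975 + (-16089 - 61)*(-15552 + 24526) = -28000433/28043975 - 16150*8974 = -28000433/28043975 - 144930100 = -4064416129147933/28043975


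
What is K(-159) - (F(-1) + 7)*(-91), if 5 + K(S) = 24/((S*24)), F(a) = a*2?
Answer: 71549/159 ≈ 449.99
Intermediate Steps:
F(a) = 2*a
K(S) = -5 + 1/S (K(S) = -5 + 24/((S*24)) = -5 + 24/((24*S)) = -5 + 24*(1/(24*S)) = -5 + 1/S)
K(-159) - (F(-1) + 7)*(-91) = (-5 + 1/(-159)) - (2*(-1) + 7)*(-91) = (-5 - 1/159) - (-2 + 7)*(-91) = -796/159 - 5*(-91) = -796/159 - 1*(-455) = -796/159 + 455 = 71549/159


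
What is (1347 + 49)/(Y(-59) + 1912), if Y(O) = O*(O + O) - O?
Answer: 1396/8933 ≈ 0.15627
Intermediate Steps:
Y(O) = -O + 2*O² (Y(O) = O*(2*O) - O = 2*O² - O = -O + 2*O²)
(1347 + 49)/(Y(-59) + 1912) = (1347 + 49)/(-59*(-1 + 2*(-59)) + 1912) = 1396/(-59*(-1 - 118) + 1912) = 1396/(-59*(-119) + 1912) = 1396/(7021 + 1912) = 1396/8933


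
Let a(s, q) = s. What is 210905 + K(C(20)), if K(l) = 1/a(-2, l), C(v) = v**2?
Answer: 421809/2 ≈ 2.1090e+5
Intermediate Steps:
K(l) = -1/2 (K(l) = 1/(-2) = -1/2)
210905 + K(C(20)) = 210905 - 1/2 = 421809/2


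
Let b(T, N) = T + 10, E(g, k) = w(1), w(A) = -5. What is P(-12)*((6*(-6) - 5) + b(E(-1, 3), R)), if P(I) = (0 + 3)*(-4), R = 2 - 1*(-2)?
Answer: 432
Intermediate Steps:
R = 4 (R = 2 + 2 = 4)
E(g, k) = -5
b(T, N) = 10 + T
P(I) = -12 (P(I) = 3*(-4) = -12)
P(-12)*((6*(-6) - 5) + b(E(-1, 3), R)) = -12*((6*(-6) - 5) + (10 - 5)) = -12*((-36 - 5) + 5) = -12*(-41 + 5) = -12*(-36) = 432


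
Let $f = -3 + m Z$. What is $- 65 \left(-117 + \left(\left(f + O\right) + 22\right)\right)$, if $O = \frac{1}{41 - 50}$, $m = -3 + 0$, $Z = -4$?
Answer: $\frac{50375}{9} \approx 5597.2$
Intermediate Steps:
$m = -3$
$f = 9$ ($f = -3 - -12 = -3 + 12 = 9$)
$O = - \frac{1}{9}$ ($O = \frac{1}{-9} = - \frac{1}{9} \approx -0.11111$)
$- 65 \left(-117 + \left(\left(f + O\right) + 22\right)\right) = - 65 \left(-117 + \left(\left(9 - \frac{1}{9}\right) + 22\right)\right) = - 65 \left(-117 + \left(\frac{80}{9} + 22\right)\right) = - 65 \left(-117 + \frac{278}{9}\right) = \left(-65\right) \left(- \frac{775}{9}\right) = \frac{50375}{9}$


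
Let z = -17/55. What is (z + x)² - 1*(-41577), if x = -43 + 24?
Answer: 126898269/3025 ≈ 41950.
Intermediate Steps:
z = -17/55 (z = -17*1/55 = -17/55 ≈ -0.30909)
x = -19
(z + x)² - 1*(-41577) = (-17/55 - 19)² - 1*(-41577) = (-1062/55)² + 41577 = 1127844/3025 + 41577 = 126898269/3025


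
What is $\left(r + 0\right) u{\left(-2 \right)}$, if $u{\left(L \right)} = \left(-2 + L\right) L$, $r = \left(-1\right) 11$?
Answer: $-88$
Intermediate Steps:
$r = -11$
$u{\left(L \right)} = L \left(-2 + L\right)$
$\left(r + 0\right) u{\left(-2 \right)} = \left(-11 + 0\right) \left(- 2 \left(-2 - 2\right)\right) = - 11 \left(\left(-2\right) \left(-4\right)\right) = \left(-11\right) 8 = -88$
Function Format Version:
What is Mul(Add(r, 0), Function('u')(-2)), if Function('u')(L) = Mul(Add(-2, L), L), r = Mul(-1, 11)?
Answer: -88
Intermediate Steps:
r = -11
Function('u')(L) = Mul(L, Add(-2, L))
Mul(Add(r, 0), Function('u')(-2)) = Mul(Add(-11, 0), Mul(-2, Add(-2, -2))) = Mul(-11, Mul(-2, -4)) = Mul(-11, 8) = -88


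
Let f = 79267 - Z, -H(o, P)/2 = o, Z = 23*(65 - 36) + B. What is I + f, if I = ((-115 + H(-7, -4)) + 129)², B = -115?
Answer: 79499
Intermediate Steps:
Z = 552 (Z = 23*(65 - 36) - 115 = 23*29 - 115 = 667 - 115 = 552)
H(o, P) = -2*o
f = 78715 (f = 79267 - 1*552 = 79267 - 552 = 78715)
I = 784 (I = ((-115 - 2*(-7)) + 129)² = ((-115 + 14) + 129)² = (-101 + 129)² = 28² = 784)
I + f = 784 + 78715 = 79499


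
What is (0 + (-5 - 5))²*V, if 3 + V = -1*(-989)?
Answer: 98600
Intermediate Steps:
V = 986 (V = -3 - 1*(-989) = -3 + 989 = 986)
(0 + (-5 - 5))²*V = (0 + (-5 - 5))²*986 = (0 - 10)²*986 = (-10)²*986 = 100*986 = 98600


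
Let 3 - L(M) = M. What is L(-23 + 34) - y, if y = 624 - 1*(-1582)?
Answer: -2214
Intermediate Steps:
L(M) = 3 - M
y = 2206 (y = 624 + 1582 = 2206)
L(-23 + 34) - y = (3 - (-23 + 34)) - 1*2206 = (3 - 1*11) - 2206 = (3 - 11) - 2206 = -8 - 2206 = -2214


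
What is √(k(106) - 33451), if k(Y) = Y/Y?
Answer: 5*I*√1338 ≈ 182.89*I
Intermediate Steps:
k(Y) = 1
√(k(106) - 33451) = √(1 - 33451) = √(-33450) = 5*I*√1338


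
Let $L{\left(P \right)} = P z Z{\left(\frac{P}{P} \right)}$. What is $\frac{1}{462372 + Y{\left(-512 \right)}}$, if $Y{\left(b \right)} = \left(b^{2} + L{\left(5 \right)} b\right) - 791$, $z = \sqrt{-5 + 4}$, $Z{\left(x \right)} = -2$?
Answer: $\frac{28949}{20952163601} - \frac{1024 i}{104760818005} \approx 1.3817 \cdot 10^{-6} - 9.7747 \cdot 10^{-9} i$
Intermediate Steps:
$z = i$ ($z = \sqrt{-1} = i \approx 1.0 i$)
$L{\left(P \right)} = - 2 i P$ ($L{\left(P \right)} = P i \left(-2\right) = i P \left(-2\right) = - 2 i P$)
$Y{\left(b \right)} = -791 + b^{2} - 10 i b$ ($Y{\left(b \right)} = \left(b^{2} + \left(-2\right) i 5 b\right) - 791 = \left(b^{2} + - 10 i b\right) - 791 = \left(b^{2} - 10 i b\right) - 791 = -791 + b^{2} - 10 i b$)
$\frac{1}{462372 + Y{\left(-512 \right)}} = \frac{1}{462372 - \left(791 - 262144 + 10 i \left(-512\right)\right)} = \frac{1}{462372 + \left(-791 + 262144 + 5120 i\right)} = \frac{1}{462372 + \left(261353 + 5120 i\right)} = \frac{1}{723725 + 5120 i} = \frac{723725 - 5120 i}{523804090025}$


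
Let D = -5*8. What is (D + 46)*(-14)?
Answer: -84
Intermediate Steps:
D = -40
(D + 46)*(-14) = (-40 + 46)*(-14) = 6*(-14) = -84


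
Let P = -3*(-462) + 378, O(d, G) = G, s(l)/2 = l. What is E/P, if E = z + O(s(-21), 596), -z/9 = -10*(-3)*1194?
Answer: -80446/441 ≈ -182.42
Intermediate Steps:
s(l) = 2*l
P = 1764 (P = 1386 + 378 = 1764)
z = -322380 (z = -9*(-10*(-3))*1194 = -270*1194 = -9*35820 = -322380)
E = -321784 (E = -322380 + 596 = -321784)
E/P = -321784/1764 = -321784*1/1764 = -80446/441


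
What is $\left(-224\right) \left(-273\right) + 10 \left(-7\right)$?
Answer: $61082$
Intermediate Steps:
$\left(-224\right) \left(-273\right) + 10 \left(-7\right) = 61152 - 70 = 61082$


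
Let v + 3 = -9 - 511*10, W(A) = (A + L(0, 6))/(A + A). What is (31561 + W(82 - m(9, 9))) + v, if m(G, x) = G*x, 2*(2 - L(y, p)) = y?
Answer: 52881/2 ≈ 26441.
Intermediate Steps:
L(y, p) = 2 - y/2
W(A) = (2 + A)/(2*A) (W(A) = (A + (2 - ½*0))/(A + A) = (A + (2 + 0))/((2*A)) = (A + 2)*(1/(2*A)) = (2 + A)*(1/(2*A)) = (2 + A)/(2*A))
v = -5122 (v = -3 + (-9 - 511*10) = -3 + (-9 - 73*70) = -3 + (-9 - 5110) = -3 - 5119 = -5122)
(31561 + W(82 - m(9, 9))) + v = (31561 + (2 + (82 - 9*9))/(2*(82 - 9*9))) - 5122 = (31561 + (2 + (82 - 1*81))/(2*(82 - 1*81))) - 5122 = (31561 + (2 + (82 - 81))/(2*(82 - 81))) - 5122 = (31561 + (½)*(2 + 1)/1) - 5122 = (31561 + (½)*1*3) - 5122 = (31561 + 3/2) - 5122 = 63125/2 - 5122 = 52881/2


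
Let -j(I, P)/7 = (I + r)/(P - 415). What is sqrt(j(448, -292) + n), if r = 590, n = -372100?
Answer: I*sqrt(3795687262)/101 ≈ 609.99*I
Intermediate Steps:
j(I, P) = -7*(590 + I)/(-415 + P) (j(I, P) = -7*(I + 590)/(P - 415) = -7*(590 + I)/(-415 + P))
sqrt(j(448, -292) + n) = sqrt(7*(-590 - 1*448)/(-415 - 292) - 372100) = sqrt(7*(-590 - 448)/(-707) - 372100) = sqrt(7*(-1/707)*(-1038) - 372100) = sqrt(1038/101 - 372100) = sqrt(-37581062/101) = I*sqrt(3795687262)/101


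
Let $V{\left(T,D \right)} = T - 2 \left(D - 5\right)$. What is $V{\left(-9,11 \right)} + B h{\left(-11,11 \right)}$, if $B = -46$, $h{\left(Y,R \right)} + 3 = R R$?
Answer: $-5449$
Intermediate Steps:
$h{\left(Y,R \right)} = -3 + R^{2}$ ($h{\left(Y,R \right)} = -3 + R R = -3 + R^{2}$)
$V{\left(T,D \right)} = 10 + T - 2 D$ ($V{\left(T,D \right)} = T - 2 \left(-5 + D\right) = T - \left(-10 + 2 D\right) = 10 + T - 2 D$)
$V{\left(-9,11 \right)} + B h{\left(-11,11 \right)} = \left(10 - 9 - 22\right) - 46 \left(-3 + 11^{2}\right) = \left(10 - 9 - 22\right) - 46 \left(-3 + 121\right) = -21 - 5428 = -5449$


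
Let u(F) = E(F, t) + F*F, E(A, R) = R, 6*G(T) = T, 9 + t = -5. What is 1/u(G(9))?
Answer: -4/47 ≈ -0.085106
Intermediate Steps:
t = -14 (t = -9 - 5 = -14)
G(T) = T/6
u(F) = -14 + F² (u(F) = -14 + F*F = -14 + F²)
1/u(G(9)) = 1/(-14 + ((⅙)*9)²) = 1/(-14 + (3/2)²) = 1/(-14 + 9/4) = 1/(-47/4) = -4/47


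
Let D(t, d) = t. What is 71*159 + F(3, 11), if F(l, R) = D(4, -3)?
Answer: 11293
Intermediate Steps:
F(l, R) = 4
71*159 + F(3, 11) = 71*159 + 4 = 11289 + 4 = 11293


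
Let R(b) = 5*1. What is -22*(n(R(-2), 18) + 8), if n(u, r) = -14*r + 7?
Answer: 5214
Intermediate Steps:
R(b) = 5
n(u, r) = 7 - 14*r
-22*(n(R(-2), 18) + 8) = -22*((7 - 14*18) + 8) = -22*((7 - 252) + 8) = -22*(-245 + 8) = -22*(-237) = 5214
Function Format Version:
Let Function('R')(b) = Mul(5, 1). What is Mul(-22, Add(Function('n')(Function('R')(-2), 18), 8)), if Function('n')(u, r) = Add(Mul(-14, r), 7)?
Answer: 5214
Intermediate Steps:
Function('R')(b) = 5
Function('n')(u, r) = Add(7, Mul(-14, r))
Mul(-22, Add(Function('n')(Function('R')(-2), 18), 8)) = Mul(-22, Add(Add(7, Mul(-14, 18)), 8)) = Mul(-22, Add(Add(7, -252), 8)) = Mul(-22, Add(-245, 8)) = Mul(-22, -237) = 5214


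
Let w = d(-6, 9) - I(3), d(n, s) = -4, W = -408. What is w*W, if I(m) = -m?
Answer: 408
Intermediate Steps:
w = -1 (w = -4 - (-1)*3 = -4 - 1*(-3) = -4 + 3 = -1)
w*W = -1*(-408) = 408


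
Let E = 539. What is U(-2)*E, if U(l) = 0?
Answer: 0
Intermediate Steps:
U(-2)*E = 0*539 = 0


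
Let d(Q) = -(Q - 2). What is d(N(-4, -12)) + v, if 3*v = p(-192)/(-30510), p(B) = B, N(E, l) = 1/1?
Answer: 15287/15255 ≈ 1.0021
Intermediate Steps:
N(E, l) = 1
d(Q) = 2 - Q (d(Q) = -(-2 + Q) = 2 - Q)
v = 32/15255 (v = (-192/(-30510))/3 = (-192*(-1/30510))/3 = (1/3)*(32/5085) = 32/15255 ≈ 0.0020977)
d(N(-4, -12)) + v = (2 - 1*1) + 32/15255 = (2 - 1) + 32/15255 = 1 + 32/15255 = 15287/15255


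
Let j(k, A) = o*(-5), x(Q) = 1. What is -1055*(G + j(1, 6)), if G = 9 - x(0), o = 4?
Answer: 12660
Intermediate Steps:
j(k, A) = -20 (j(k, A) = 4*(-5) = -20)
G = 8 (G = 9 - 1*1 = 9 - 1 = 8)
-1055*(G + j(1, 6)) = -1055*(8 - 20) = -1055*(-12) = 12660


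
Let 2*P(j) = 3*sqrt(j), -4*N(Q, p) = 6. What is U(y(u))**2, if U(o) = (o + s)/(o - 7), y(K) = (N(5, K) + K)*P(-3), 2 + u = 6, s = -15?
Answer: 225*(8*sqrt(3) + 13*I)/(109*I + 840*sqrt(3)) ≈ 2.2807 + 1.8396*I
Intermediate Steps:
u = 4 (u = -2 + 6 = 4)
N(Q, p) = -3/2 (N(Q, p) = -1/4*6 = -3/2)
P(j) = 3*sqrt(j)/2 (P(j) = (3*sqrt(j))/2 = 3*sqrt(j)/2)
y(K) = 3*I*sqrt(3)*(-3/2 + K)/2 (y(K) = (-3/2 + K)*(3*sqrt(-3)/2) = (-3/2 + K)*(3*(I*sqrt(3))/2) = (-3/2 + K)*(3*I*sqrt(3)/2) = 3*I*sqrt(3)*(-3/2 + K)/2)
U(o) = (-15 + o)/(-7 + o) (U(o) = (o - 15)/(o - 7) = (-15 + o)/(-7 + o))
U(y(u))**2 = ((-15 + 3*I*sqrt(3)*(-3 + 2*4)/4)/(-7 + 3*I*sqrt(3)*(-3 + 2*4)/4))**2 = ((-15 + 3*I*sqrt(3)*(-3 + 8)/4)/(-7 + 3*I*sqrt(3)*(-3 + 8)/4))**2 = ((-15 + (3/4)*I*sqrt(3)*5)/(-7 + (3/4)*I*sqrt(3)*5))**2 = ((-15 + 15*I*sqrt(3)/4)/(-7 + 15*I*sqrt(3)/4))**2 = (-15 + 15*I*sqrt(3)/4)**2/(-7 + 15*I*sqrt(3)/4)**2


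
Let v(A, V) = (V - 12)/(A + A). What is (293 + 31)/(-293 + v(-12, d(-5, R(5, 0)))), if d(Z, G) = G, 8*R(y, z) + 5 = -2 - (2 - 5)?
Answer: -15552/14039 ≈ -1.1078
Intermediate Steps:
R(y, z) = -1/2 (R(y, z) = -5/8 + (-2 - (2 - 5))/8 = -5/8 + (-2 - 1*(-3))/8 = -5/8 + (-2 + 3)/8 = -5/8 + (1/8)*1 = -5/8 + 1/8 = -1/2)
v(A, V) = (-12 + V)/(2*A) (v(A, V) = (-12 + V)/((2*A)) = (-12 + V)*(1/(2*A)) = (-12 + V)/(2*A))
(293 + 31)/(-293 + v(-12, d(-5, R(5, 0)))) = (293 + 31)/(-293 + (1/2)*(-12 - 1/2)/(-12)) = 324/(-293 + (1/2)*(-1/12)*(-25/2)) = 324/(-293 + 25/48) = 324/(-14039/48) = 324*(-48/14039) = -15552/14039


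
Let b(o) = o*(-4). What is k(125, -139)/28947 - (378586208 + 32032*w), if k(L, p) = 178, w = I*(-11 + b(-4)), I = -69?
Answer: -10639040507918/28947 ≈ -3.6754e+8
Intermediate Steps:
b(o) = -4*o
w = -345 (w = -69*(-11 - 4*(-4)) = -69*(-11 + 16) = -69*5 = -345)
k(125, -139)/28947 - (378586208 + 32032*w) = 178/28947 - 32032/(1/(11819 - 345)) = 178*(1/28947) - 32032/(1/11474) = 178/28947 - 32032/1/11474 = 178/28947 - 32032*11474 = 178/28947 - 367535168 = -10639040507918/28947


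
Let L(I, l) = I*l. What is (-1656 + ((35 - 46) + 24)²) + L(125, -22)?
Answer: -4237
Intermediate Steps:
(-1656 + ((35 - 46) + 24)²) + L(125, -22) = (-1656 + ((35 - 46) + 24)²) + 125*(-22) = (-1656 + (-11 + 24)²) - 2750 = (-1656 + 13²) - 2750 = (-1656 + 169) - 2750 = -1487 - 2750 = -4237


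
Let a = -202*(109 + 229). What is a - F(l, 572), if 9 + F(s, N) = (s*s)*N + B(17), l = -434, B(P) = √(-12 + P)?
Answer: -107807899 - √5 ≈ -1.0781e+8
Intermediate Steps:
a = -68276 (a = -202*338 = -68276)
F(s, N) = -9 + √5 + N*s² (F(s, N) = -9 + ((s*s)*N + √(-12 + 17)) = -9 + (s²*N + √5) = -9 + (N*s² + √5) = -9 + (√5 + N*s²) = -9 + √5 + N*s²)
a - F(l, 572) = -68276 - (-9 + √5 + 572*(-434)²) = -68276 - (-9 + √5 + 572*188356) = -68276 - (-9 + √5 + 107739632) = -68276 - (107739623 + √5) = -68276 + (-107739623 - √5) = -107807899 - √5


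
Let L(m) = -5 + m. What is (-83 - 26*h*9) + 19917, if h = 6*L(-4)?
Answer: 32470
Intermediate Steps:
h = -54 (h = 6*(-5 - 4) = 6*(-9) = -54)
(-83 - 26*h*9) + 19917 = (-83 - (-1404)*9) + 19917 = (-83 - 26*(-486)) + 19917 = (-83 + 12636) + 19917 = 12553 + 19917 = 32470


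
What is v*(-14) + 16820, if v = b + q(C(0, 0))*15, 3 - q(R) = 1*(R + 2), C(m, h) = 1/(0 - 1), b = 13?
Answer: 16218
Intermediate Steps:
C(m, h) = -1 (C(m, h) = 1/(-1) = -1)
q(R) = 1 - R (q(R) = 3 - (R + 2) = 3 - (2 + R) = 3 + (-2 - R) = 1 - R)
v = 43 (v = 13 + (1 - 1*(-1))*15 = 13 + (1 + 1)*15 = 13 + 2*15 = 13 + 30 = 43)
v*(-14) + 16820 = 43*(-14) + 16820 = -602 + 16820 = 16218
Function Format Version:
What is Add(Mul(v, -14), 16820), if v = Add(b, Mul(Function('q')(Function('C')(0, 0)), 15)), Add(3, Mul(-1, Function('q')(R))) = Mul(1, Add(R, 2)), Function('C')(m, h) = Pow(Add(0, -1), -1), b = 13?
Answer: 16218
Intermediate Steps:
Function('C')(m, h) = -1 (Function('C')(m, h) = Pow(-1, -1) = -1)
Function('q')(R) = Add(1, Mul(-1, R)) (Function('q')(R) = Add(3, Mul(-1, Mul(1, Add(R, 2)))) = Add(3, Mul(-1, Mul(1, Add(2, R)))) = Add(3, Mul(-1, Add(2, R))) = Add(3, Add(-2, Mul(-1, R))) = Add(1, Mul(-1, R)))
v = 43 (v = Add(13, Mul(Add(1, Mul(-1, -1)), 15)) = Add(13, Mul(Add(1, 1), 15)) = Add(13, Mul(2, 15)) = Add(13, 30) = 43)
Add(Mul(v, -14), 16820) = Add(Mul(43, -14), 16820) = Add(-602, 16820) = 16218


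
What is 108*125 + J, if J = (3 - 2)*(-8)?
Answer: 13492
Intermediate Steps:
J = -8 (J = 1*(-8) = -8)
108*125 + J = 108*125 - 8 = 13500 - 8 = 13492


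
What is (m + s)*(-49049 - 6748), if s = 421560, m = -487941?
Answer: 3703860657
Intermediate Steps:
(m + s)*(-49049 - 6748) = (-487941 + 421560)*(-49049 - 6748) = -66381*(-55797) = 3703860657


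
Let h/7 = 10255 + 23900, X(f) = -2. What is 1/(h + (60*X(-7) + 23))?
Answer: 1/238988 ≈ 4.1843e-6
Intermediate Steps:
h = 239085 (h = 7*(10255 + 23900) = 7*34155 = 239085)
1/(h + (60*X(-7) + 23)) = 1/(239085 + (60*(-2) + 23)) = 1/(239085 + (-120 + 23)) = 1/(239085 - 97) = 1/238988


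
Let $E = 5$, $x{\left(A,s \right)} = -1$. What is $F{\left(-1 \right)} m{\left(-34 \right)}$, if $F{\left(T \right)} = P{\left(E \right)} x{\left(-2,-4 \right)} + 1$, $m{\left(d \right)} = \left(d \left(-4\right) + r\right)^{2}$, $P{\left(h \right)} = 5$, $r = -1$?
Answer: $-72900$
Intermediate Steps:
$m{\left(d \right)} = \left(-1 - 4 d\right)^{2}$ ($m{\left(d \right)} = \left(d \left(-4\right) - 1\right)^{2} = \left(- 4 d - 1\right)^{2} = \left(-1 - 4 d\right)^{2}$)
$F{\left(T \right)} = -4$ ($F{\left(T \right)} = 5 \left(-1\right) + 1 = -5 + 1 = -4$)
$F{\left(-1 \right)} m{\left(-34 \right)} = - 4 \left(1 + 4 \left(-34\right)\right)^{2} = - 4 \left(1 - 136\right)^{2} = - 4 \left(-135\right)^{2} = \left(-4\right) 18225 = -72900$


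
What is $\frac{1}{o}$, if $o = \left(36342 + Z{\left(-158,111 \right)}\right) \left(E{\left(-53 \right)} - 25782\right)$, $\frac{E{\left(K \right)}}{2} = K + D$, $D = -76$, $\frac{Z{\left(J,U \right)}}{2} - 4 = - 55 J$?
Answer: $- \frac{1}{1399129200} \approx -7.1473 \cdot 10^{-10}$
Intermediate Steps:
$Z{\left(J,U \right)} = 8 - 110 J$ ($Z{\left(J,U \right)} = 8 + 2 \left(- 55 J\right) = 8 - 110 J$)
$E{\left(K \right)} = -152 + 2 K$ ($E{\left(K \right)} = 2 \left(K - 76\right) = 2 \left(-76 + K\right) = -152 + 2 K$)
$o = -1399129200$ ($o = \left(36342 + \left(8 - -17380\right)\right) \left(\left(-152 + 2 \left(-53\right)\right) - 25782\right) = \left(36342 + \left(8 + 17380\right)\right) \left(\left(-152 - 106\right) - 25782\right) = \left(36342 + 17388\right) \left(-258 - 25782\right) = 53730 \left(-26040\right) = -1399129200$)
$\frac{1}{o} = \frac{1}{-1399129200} = - \frac{1}{1399129200}$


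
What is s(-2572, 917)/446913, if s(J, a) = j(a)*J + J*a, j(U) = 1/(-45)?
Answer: -106131008/20111085 ≈ -5.2772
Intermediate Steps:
j(U) = -1/45
s(J, a) = -J/45 + J*a
s(-2572, 917)/446913 = -2572*(-1/45 + 917)/446913 = -2572*41264/45*(1/446913) = -106131008/45*1/446913 = -106131008/20111085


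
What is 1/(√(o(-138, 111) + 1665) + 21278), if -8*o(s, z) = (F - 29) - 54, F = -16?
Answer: 170224/3622012853 - 6*√2982/3622012853 ≈ 4.6907e-5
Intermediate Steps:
o(s, z) = 99/8 (o(s, z) = -((-16 - 29) - 54)/8 = -(-45 - 54)/8 = -⅛*(-99) = 99/8)
1/(√(o(-138, 111) + 1665) + 21278) = 1/(√(99/8 + 1665) + 21278) = 1/(√(13419/8) + 21278) = 1/(3*√2982/4 + 21278) = 1/(21278 + 3*√2982/4)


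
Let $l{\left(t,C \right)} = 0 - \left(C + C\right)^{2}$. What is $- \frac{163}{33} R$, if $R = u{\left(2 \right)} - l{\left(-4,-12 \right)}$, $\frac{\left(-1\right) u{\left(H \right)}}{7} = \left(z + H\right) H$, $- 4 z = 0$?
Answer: $- \frac{89324}{33} \approx -2706.8$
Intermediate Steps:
$z = 0$ ($z = \left(- \frac{1}{4}\right) 0 = 0$)
$u{\left(H \right)} = - 7 H^{2}$ ($u{\left(H \right)} = - 7 \left(0 + H\right) H = - 7 H H = - 7 H^{2}$)
$l{\left(t,C \right)} = - 4 C^{2}$ ($l{\left(t,C \right)} = 0 - \left(2 C\right)^{2} = 0 - 4 C^{2} = - 4 C^{2}$)
$R = 548$ ($R = - 7 \cdot 2^{2} - - 4 \left(-12\right)^{2} = \left(-7\right) 4 - \left(-4\right) 144 = -28 - -576 = -28 + 576 = 548$)
$- \frac{163}{33} R = - \frac{163}{33} \cdot 548 = \left(-163\right) \frac{1}{33} \cdot 548 = \left(- \frac{163}{33}\right) 548 = - \frac{89324}{33}$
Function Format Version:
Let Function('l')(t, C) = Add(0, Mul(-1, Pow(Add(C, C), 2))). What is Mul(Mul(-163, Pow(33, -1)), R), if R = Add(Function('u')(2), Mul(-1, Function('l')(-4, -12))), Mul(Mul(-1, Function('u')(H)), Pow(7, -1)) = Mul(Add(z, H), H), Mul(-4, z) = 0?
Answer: Rational(-89324, 33) ≈ -2706.8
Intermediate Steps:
z = 0 (z = Mul(Rational(-1, 4), 0) = 0)
Function('u')(H) = Mul(-7, Pow(H, 2)) (Function('u')(H) = Mul(-7, Mul(Add(0, H), H)) = Mul(-7, Mul(H, H)) = Mul(-7, Pow(H, 2)))
Function('l')(t, C) = Mul(-4, Pow(C, 2)) (Function('l')(t, C) = Add(0, Mul(-1, Pow(Mul(2, C), 2))) = Add(0, Mul(-1, Mul(4, Pow(C, 2)))) = Add(0, Mul(-4, Pow(C, 2))) = Mul(-4, Pow(C, 2)))
R = 548 (R = Add(Mul(-7, Pow(2, 2)), Mul(-1, Mul(-4, Pow(-12, 2)))) = Add(Mul(-7, 4), Mul(-1, Mul(-4, 144))) = Add(-28, Mul(-1, -576)) = Add(-28, 576) = 548)
Mul(Mul(-163, Pow(33, -1)), R) = Mul(Mul(-163, Pow(33, -1)), 548) = Mul(Mul(-163, Rational(1, 33)), 548) = Mul(Rational(-163, 33), 548) = Rational(-89324, 33)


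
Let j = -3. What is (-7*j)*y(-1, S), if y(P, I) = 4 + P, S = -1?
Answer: 63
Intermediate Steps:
(-7*j)*y(-1, S) = (-7*(-3))*(4 - 1) = 21*3 = 63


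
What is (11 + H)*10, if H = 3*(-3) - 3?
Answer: -10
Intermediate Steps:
H = -12 (H = -9 - 3 = -12)
(11 + H)*10 = (11 - 12)*10 = -1*10 = -10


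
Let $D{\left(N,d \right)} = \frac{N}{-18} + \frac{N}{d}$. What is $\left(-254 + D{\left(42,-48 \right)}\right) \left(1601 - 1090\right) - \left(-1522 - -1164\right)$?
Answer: $- \frac{3145811}{24} \approx -1.3108 \cdot 10^{5}$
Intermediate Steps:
$D{\left(N,d \right)} = - \frac{N}{18} + \frac{N}{d}$ ($D{\left(N,d \right)} = N \left(- \frac{1}{18}\right) + \frac{N}{d} = - \frac{N}{18} + \frac{N}{d}$)
$\left(-254 + D{\left(42,-48 \right)}\right) \left(1601 - 1090\right) - \left(-1522 - -1164\right) = \left(-254 + \left(\left(- \frac{1}{18}\right) 42 + \frac{42}{-48}\right)\right) \left(1601 - 1090\right) - \left(-1522 - -1164\right) = \left(-254 + \left(- \frac{7}{3} + 42 \left(- \frac{1}{48}\right)\right)\right) 511 - \left(-1522 + 1164\right) = \left(-254 - \frac{77}{24}\right) 511 - -358 = \left(-254 - \frac{77}{24}\right) 511 + 358 = \left(- \frac{6173}{24}\right) 511 + 358 = - \frac{3154403}{24} + 358 = - \frac{3145811}{24}$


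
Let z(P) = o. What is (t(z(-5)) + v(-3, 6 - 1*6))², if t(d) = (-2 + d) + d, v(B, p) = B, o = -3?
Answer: 121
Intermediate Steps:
z(P) = -3
t(d) = -2 + 2*d
(t(z(-5)) + v(-3, 6 - 1*6))² = ((-2 + 2*(-3)) - 3)² = ((-2 - 6) - 3)² = (-8 - 3)² = (-11)² = 121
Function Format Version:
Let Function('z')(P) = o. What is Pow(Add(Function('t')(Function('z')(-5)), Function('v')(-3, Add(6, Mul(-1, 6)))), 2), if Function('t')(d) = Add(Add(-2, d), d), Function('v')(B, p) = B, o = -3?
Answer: 121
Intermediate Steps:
Function('z')(P) = -3
Function('t')(d) = Add(-2, Mul(2, d))
Pow(Add(Function('t')(Function('z')(-5)), Function('v')(-3, Add(6, Mul(-1, 6)))), 2) = Pow(Add(Add(-2, Mul(2, -3)), -3), 2) = Pow(Add(Add(-2, -6), -3), 2) = Pow(Add(-8, -3), 2) = Pow(-11, 2) = 121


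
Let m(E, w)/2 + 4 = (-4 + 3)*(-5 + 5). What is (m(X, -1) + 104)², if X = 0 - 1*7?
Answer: 9216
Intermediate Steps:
X = -7 (X = 0 - 7 = -7)
m(E, w) = -8 (m(E, w) = -8 + 2*((-4 + 3)*(-5 + 5)) = -8 + 2*(-1*0) = -8 + 2*0 = -8 + 0 = -8)
(m(X, -1) + 104)² = (-8 + 104)² = 96² = 9216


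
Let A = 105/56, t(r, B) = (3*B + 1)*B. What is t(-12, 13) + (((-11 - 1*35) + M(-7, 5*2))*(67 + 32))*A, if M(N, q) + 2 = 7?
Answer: -56725/8 ≈ -7090.6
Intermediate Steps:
M(N, q) = 5 (M(N, q) = -2 + 7 = 5)
t(r, B) = B*(1 + 3*B) (t(r, B) = (1 + 3*B)*B = B*(1 + 3*B))
A = 15/8 (A = 105*(1/56) = 15/8 ≈ 1.8750)
t(-12, 13) + (((-11 - 1*35) + M(-7, 5*2))*(67 + 32))*A = 13*(1 + 3*13) + (((-11 - 1*35) + 5)*(67 + 32))*(15/8) = 13*(1 + 39) + (((-11 - 35) + 5)*99)*(15/8) = 13*40 + ((-46 + 5)*99)*(15/8) = 520 - 41*99*(15/8) = 520 - 4059*15/8 = 520 - 60885/8 = -56725/8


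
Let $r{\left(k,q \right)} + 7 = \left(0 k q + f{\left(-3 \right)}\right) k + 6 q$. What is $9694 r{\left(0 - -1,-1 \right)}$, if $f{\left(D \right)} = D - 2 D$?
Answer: $-96940$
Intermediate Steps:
$f{\left(D \right)} = - D$
$r{\left(k,q \right)} = -7 + 3 k + 6 q$ ($r{\left(k,q \right)} = -7 + \left(\left(0 k q - -3\right) k + 6 q\right) = -7 + \left(\left(0 q + 3\right) k + 6 q\right) = -7 + \left(\left(0 + 3\right) k + 6 q\right) = -7 + \left(3 k + 6 q\right) = -7 + 3 k + 6 q$)
$9694 r{\left(0 - -1,-1 \right)} = 9694 \left(-7 + 3 \left(0 - -1\right) + 6 \left(-1\right)\right) = 9694 \left(-7 + 3 \left(0 + 1\right) - 6\right) = 9694 \left(-7 + 3 \cdot 1 - 6\right) = 9694 \left(-7 + 3 - 6\right) = 9694 \left(-10\right) = -96940$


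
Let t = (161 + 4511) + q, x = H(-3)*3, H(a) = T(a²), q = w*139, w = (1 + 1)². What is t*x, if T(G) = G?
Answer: 141156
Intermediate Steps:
w = 4 (w = 2² = 4)
q = 556 (q = 4*139 = 556)
H(a) = a²
x = 27 (x = (-3)²*3 = 9*3 = 27)
t = 5228 (t = (161 + 4511) + 556 = 4672 + 556 = 5228)
t*x = 5228*27 = 141156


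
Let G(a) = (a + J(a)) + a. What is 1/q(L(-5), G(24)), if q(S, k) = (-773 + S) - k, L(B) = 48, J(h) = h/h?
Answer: -1/774 ≈ -0.0012920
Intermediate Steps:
J(h) = 1
G(a) = 1 + 2*a (G(a) = (a + 1) + a = (1 + a) + a = 1 + 2*a)
q(S, k) = -773 + S - k
1/q(L(-5), G(24)) = 1/(-773 + 48 - (1 + 2*24)) = 1/(-773 + 48 - (1 + 48)) = 1/(-773 + 48 - 1*49) = 1/(-773 + 48 - 49) = 1/(-774) = -1/774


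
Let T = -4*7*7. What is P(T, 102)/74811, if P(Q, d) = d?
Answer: 34/24937 ≈ 0.0013634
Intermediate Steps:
T = -196 (T = -28*7 = -196)
P(T, 102)/74811 = 102/74811 = 102*(1/74811) = 34/24937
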